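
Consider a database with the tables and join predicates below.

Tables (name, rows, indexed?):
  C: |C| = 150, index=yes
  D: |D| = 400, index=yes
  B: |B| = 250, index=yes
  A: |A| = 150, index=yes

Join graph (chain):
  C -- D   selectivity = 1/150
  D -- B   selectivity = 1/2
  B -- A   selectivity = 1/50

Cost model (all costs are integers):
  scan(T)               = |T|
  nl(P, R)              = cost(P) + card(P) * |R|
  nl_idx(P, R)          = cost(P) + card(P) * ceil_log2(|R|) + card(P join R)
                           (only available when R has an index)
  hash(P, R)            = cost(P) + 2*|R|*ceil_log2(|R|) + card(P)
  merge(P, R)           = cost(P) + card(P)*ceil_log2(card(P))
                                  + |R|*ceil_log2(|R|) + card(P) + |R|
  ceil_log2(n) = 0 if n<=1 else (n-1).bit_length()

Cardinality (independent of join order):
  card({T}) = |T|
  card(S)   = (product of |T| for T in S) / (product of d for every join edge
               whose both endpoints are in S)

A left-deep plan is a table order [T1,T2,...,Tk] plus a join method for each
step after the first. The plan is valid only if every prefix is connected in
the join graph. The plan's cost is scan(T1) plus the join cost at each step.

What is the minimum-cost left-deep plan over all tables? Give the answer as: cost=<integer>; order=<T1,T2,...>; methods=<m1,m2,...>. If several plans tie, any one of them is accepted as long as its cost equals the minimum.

cost=58700; order=C,D,B,A; methods=nl_idx,hash,hash

Selinger DP (subsets sized 1..n):
  {C}: scan cost=150, card=150
  {D}: scan cost=400, card=400
  {B}: scan cost=250, card=250
  {A}: scan cost=150, card=150
  {CD}: card=400; try (D,nl_idx)→1900, (C,hash)→3200, (C,nl_idx)→4000, (D,merge)→5500, (C,merge)→5750, (D,hash)→7500 …(+2); best=1900 via (D,nl_idx)
  {BD}: card=50000; try (B,hash)→4800, (D,merge)→6500, (B,merge)→6650, (D,hash)→7700, (D,nl_idx)→52500, (B,nl_idx)→53600 …(+2); best=4800 via (B,hash)
  {AB}: card=750; try (B,nl_idx)→2100, (A,hash)→2900, (A,nl_idx)→3000, (B,merge)→3750, (A,merge)→3850, (B,hash)→4300 …(+2); best=2100 via (B,nl_idx)
  {BCD}: card=50000; try (B,hash)→6300, (B,merge)→8150, (B,nl_idx)→55100, (C,hash)→57200, (B,nl)→101900, (C,nl_idx)→454800 …(+2); best=6300 via (B,hash)
  {ABD}: card=150000; try (D,hash)→10050, (D,merge)→14350, (A,hash)→57200, (D,nl_idx)→158850, (D,nl)→302100, (A,nl_idx)→554800 …(+2); best=10050 via (D,hash)
  {ABCD}: card=150000; try (A,hash)→58700, (C,hash)→162450, (A,nl_idx)→556300, (A,merge)→857650, (C,nl_idx)→1360050, (C,merge)→2861400 …(+2); best=58700 via (A,hash)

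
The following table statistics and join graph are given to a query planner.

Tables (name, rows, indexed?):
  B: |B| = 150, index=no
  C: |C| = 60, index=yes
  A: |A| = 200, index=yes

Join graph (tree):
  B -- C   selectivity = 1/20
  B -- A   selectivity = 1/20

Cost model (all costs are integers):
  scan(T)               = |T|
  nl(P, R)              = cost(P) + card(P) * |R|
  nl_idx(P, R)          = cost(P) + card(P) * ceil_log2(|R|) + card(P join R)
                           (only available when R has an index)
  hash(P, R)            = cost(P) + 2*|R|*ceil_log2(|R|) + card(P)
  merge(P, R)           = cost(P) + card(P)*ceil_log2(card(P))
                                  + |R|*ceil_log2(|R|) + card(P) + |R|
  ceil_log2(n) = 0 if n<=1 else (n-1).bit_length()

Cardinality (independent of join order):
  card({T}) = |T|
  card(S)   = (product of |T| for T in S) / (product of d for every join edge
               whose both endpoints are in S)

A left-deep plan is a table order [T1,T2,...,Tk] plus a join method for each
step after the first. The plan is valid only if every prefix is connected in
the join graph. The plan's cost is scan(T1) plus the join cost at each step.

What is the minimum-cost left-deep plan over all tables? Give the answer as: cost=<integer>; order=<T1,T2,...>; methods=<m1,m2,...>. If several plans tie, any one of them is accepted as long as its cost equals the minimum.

Selinger DP (subsets sized 1..n):
  {B}: scan cost=150, card=150
  {C}: scan cost=60, card=60
  {A}: scan cost=200, card=200
  {BC}: card=450; try (C,hash)→1020, (C,nl_idx)→1500, (B,merge)→1830, (C,merge)→1920, (B,hash)→2520, (B,nl)→9060 …(+1); best=1020 via (C,hash)
  {AB}: card=1500; try (B,hash)→2800, (A,nl_idx)→2850, (A,merge)→3300, (B,merge)→3350, (A,hash)→3500, (A,nl)→30150 …(+1); best=2800 via (B,hash)
  {ABC}: card=4500; try (A,hash)→4670, (C,hash)→5020, (A,merge)→7320, (A,nl_idx)→9120, (C,nl_idx)→16300, (C,merge)→21220 …(+2); best=4670 via (A,hash)

cost=4670; order=B,C,A; methods=hash,hash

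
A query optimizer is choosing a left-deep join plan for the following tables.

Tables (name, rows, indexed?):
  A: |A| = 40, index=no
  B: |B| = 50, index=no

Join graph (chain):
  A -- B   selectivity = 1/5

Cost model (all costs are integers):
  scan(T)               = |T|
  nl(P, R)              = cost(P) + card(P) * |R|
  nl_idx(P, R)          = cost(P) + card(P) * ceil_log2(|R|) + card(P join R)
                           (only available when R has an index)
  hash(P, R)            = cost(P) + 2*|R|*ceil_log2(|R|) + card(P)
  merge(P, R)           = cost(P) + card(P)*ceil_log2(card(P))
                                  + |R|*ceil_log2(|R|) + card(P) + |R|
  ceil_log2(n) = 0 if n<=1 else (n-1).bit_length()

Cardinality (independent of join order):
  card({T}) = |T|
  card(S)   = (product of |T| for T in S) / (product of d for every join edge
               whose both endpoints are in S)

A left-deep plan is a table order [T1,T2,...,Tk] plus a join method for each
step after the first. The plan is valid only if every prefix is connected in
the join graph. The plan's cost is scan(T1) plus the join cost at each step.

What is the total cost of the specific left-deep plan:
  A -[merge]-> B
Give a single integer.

step 1: scan A: cost=40, card=40
step 2: join B via merge
    card(P join B) = 40*50/(5) = 400
    cost = 40 + 40*6 + 50*6 + 40 + 50 = 670

670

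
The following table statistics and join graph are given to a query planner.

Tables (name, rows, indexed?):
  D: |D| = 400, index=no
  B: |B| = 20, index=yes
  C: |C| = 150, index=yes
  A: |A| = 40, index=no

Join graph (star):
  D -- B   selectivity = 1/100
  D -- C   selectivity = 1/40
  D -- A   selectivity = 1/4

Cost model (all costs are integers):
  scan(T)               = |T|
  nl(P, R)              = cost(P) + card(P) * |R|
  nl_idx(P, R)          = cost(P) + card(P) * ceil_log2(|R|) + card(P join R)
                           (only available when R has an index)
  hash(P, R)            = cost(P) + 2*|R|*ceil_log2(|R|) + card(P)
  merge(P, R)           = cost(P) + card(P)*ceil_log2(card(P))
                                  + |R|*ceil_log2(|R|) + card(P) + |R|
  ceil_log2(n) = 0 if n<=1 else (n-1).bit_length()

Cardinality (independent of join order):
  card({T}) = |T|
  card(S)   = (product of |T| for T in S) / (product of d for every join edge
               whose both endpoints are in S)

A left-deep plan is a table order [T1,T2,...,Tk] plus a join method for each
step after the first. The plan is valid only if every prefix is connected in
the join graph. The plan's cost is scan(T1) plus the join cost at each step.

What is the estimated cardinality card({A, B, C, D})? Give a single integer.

3000

Tables in S: A(40), B(20), C(150), D(400)
Edges inside S: D-B(d=100), D-C(d=40), D-A(d=4)
numerator = 40 * 20 * 150 * 400 = 48000000
denominator = 100 * 40 * 4 = 16000
card(S) = 48000000 / 16000 = 3000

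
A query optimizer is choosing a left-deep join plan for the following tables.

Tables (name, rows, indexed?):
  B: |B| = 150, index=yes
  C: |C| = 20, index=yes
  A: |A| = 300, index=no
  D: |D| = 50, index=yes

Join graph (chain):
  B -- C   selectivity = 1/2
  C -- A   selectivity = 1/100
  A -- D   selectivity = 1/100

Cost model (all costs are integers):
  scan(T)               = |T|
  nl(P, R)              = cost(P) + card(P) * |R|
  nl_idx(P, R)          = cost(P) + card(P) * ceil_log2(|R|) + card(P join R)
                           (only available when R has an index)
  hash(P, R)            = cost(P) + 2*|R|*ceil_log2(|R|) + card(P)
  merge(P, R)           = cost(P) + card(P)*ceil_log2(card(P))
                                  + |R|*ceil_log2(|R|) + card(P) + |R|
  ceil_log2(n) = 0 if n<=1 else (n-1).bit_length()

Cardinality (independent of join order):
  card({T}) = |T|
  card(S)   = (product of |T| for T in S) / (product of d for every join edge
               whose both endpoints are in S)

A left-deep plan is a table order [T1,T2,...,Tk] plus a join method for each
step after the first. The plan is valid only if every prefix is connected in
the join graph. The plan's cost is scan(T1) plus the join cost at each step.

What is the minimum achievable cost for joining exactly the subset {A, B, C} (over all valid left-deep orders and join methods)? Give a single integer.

2570

Selinger DP over subsets of {A,B,C}:
  {B}: scan cost=150, card=150
  {C}: scan cost=20, card=20
  {A}: scan cost=300, card=300
  {BC}: card=1500; try (C,hash)→500, (B,merge)→1490, (C,merge)→1620, (B,nl_idx)→1680, (C,nl_idx)→2400, (B,hash)→2440 …(+2); best=500 via (C,hash)
  {AC}: card=60; try (C,hash)→800, (C,nl_idx)→1860, (A,merge)→3140, (C,merge)→3420, (A,hash)→5440, (A,nl)→6020 …(+1); best=800 via (C,hash)
  {ABC}: card=4500; try (B,merge)→2570, (B,hash)→3260, (B,nl_idx)→5780, (A,hash)→7400, (B,nl)→9800, (A,merge)→21500 …(+1); best=2570 via (B,merge)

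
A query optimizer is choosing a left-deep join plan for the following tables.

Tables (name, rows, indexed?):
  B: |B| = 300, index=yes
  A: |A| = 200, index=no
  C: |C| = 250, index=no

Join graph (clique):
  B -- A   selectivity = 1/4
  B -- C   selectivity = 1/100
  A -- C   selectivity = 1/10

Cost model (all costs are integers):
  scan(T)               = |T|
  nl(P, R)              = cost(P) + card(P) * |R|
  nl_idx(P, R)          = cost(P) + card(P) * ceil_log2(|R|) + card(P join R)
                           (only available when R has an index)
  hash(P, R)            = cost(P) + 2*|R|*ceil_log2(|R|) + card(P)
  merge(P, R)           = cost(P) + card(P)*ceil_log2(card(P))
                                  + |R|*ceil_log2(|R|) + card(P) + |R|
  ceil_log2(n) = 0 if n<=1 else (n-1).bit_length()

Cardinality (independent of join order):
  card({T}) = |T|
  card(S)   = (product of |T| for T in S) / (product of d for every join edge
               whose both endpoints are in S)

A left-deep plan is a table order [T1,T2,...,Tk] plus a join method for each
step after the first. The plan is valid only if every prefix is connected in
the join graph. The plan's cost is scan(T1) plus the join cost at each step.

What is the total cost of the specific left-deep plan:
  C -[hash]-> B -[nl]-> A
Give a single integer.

step 1: scan C: cost=250, card=250
step 2: join B via hash
    card(P join B) = 250*300/(100) = 750
    cost = 250 + 2*300*9 + 250 = 5900
step 3: join A via nl
    card(P join A) = 750*200/(4*10) = 3750
    cost = 5900 + 750*200 = 155900

155900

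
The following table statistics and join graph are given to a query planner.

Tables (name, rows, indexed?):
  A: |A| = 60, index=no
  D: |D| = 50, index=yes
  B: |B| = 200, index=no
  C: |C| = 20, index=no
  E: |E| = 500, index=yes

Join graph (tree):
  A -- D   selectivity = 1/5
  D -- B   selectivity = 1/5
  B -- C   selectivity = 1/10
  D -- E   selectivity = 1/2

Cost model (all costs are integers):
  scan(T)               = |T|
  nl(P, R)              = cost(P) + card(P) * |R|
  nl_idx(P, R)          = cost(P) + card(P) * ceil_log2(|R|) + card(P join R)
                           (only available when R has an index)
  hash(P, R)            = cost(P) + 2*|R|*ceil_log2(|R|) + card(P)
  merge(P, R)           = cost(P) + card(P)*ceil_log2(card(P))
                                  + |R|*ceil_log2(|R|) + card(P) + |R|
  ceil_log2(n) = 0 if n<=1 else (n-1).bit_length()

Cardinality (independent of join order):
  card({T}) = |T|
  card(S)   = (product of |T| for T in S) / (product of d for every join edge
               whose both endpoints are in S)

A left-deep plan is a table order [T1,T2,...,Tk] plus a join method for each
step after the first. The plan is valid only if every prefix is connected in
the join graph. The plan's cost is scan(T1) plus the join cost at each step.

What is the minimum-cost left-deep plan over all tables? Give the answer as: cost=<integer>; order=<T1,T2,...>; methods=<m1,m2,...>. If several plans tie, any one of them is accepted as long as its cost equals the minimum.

Selinger DP (subsets sized 1..n):
  {A}: scan cost=60, card=60
  {D}: scan cost=50, card=50
  {B}: scan cost=200, card=200
  {C}: scan cost=20, card=20
  {E}: scan cost=500, card=500
  {AD}: card=600; try (D,hash)→720, (A,hash)→820, (A,merge)→820, (D,merge)→830, (D,nl_idx)→1020, (A,nl)→3050 …(+1); best=720 via (D,hash)
  {BD}: card=2000; try (D,hash)→1000, (B,merge)→2200, (D,merge)→2350, (B,hash)→3300, (D,nl_idx)→3400, (B,nl)→10050 …(+1); best=1000 via (D,hash)
  {DE}: card=12500; try (D,hash)→1600, (E,merge)→5400, (D,merge)→5850, (E,hash)→9100, (E,nl_idx)→13000, (D,nl_idx)→16000 …(+2); best=1600 via (D,hash)
  {BC}: card=400; try (C,hash)→600, (B,merge)→1940, (C,merge)→2120, (B,hash)→3240, (B,nl)→4020, (C,nl)→4200; best=600 via (C,hash)
  {ABD}: card=24000; try (A,hash)→3720, (B,hash)→4520, (B,merge)→9120, (A,merge)→25420, (B,nl)→120720, (A,nl)→121000; best=3720 via (A,hash)
  {ADE}: card=150000; try (E,hash)→10320, (E,merge)→12320, (A,hash)→14820, (E,nl_idx)→156120, (A,merge)→189520, (E,nl)→300720 …(+1); best=10320 via (E,hash)
  {BCD}: card=4000; try (D,hash)→1600, (C,hash)→3200, (D,merge)→4950, (D,nl_idx)→7000, (D,nl)→20600, (C,merge)→25120 …(+1); best=1600 via (D,hash)
  {BDE}: card=500000; try (E,hash)→12000, (B,hash)→17300, (E,merge)→30000, (B,merge)→190900, (E,nl_idx)→519000, (E,nl)→1001000 …(+1); best=12000 via (E,hash)
  {ABCD}: card=48000; try (A,hash)→6320, (C,hash)→27920, (A,merge)→54020, (A,nl)→241600, (C,merge)→387840, (C,nl)→483720; best=6320 via (A,hash)
  {ABDE}: card=6000000; try (E,hash)→36720, (B,hash)→163520, (E,merge)→392720, (A,hash)→512720, (B,merge)→2862120, (E,nl_idx)→6219720 …(+4); best=36720 via (E,hash)
  {BCDE}: card=1000000; try (E,hash)→14600, (E,merge)→58600, (C,hash)→512200, (E,nl_idx)→1037600, (E,nl)→2001600, (C,nl)→10012000 …(+1); best=14600 via (E,hash)
  {ABCDE}: card=12000000; try (E,hash)→63320, (E,merge)→827320, (A,hash)→1015320, (C,hash)→6036920, (E,nl_idx)→12438320, (A,merge)→21015020 …(+4); best=63320 via (E,hash)

cost=63320; order=B,C,D,A,E; methods=hash,hash,hash,hash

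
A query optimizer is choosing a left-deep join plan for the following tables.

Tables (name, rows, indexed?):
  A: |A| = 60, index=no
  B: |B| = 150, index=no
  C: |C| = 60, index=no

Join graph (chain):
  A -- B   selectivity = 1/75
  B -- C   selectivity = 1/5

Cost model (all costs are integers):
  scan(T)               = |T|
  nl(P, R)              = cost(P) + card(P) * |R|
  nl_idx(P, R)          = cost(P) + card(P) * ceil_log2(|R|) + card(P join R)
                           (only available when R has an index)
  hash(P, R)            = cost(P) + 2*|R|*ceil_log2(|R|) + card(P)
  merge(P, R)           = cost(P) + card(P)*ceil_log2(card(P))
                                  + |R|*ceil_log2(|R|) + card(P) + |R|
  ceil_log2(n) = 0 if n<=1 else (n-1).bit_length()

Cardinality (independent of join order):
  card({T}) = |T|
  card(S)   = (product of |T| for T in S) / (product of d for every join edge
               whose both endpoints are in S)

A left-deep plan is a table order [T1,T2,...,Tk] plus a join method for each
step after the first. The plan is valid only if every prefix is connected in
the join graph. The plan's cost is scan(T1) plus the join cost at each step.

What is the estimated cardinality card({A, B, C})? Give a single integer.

1440

Tables in S: A(60), B(150), C(60)
Edges inside S: A-B(d=75), B-C(d=5)
numerator = 60 * 150 * 60 = 540000
denominator = 75 * 5 = 375
card(S) = 540000 / 375 = 1440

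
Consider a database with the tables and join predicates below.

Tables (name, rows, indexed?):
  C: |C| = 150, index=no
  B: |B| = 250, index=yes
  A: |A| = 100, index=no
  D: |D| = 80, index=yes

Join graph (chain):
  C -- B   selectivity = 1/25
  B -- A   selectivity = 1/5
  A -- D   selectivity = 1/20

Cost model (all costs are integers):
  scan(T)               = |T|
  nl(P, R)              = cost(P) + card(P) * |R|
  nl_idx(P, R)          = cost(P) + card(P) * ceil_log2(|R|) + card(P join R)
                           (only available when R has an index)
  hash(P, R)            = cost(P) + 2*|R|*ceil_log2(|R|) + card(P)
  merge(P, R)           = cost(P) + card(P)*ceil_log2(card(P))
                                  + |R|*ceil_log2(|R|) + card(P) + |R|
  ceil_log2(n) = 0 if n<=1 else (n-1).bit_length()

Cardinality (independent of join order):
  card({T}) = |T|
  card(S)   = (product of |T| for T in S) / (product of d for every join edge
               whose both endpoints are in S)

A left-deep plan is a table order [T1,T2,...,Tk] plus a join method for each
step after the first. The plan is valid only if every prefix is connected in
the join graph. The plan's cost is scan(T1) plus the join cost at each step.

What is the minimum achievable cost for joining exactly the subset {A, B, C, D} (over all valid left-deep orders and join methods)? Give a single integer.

Selinger DP over subsets of {A,B,C,D}:
  {C}: scan cost=150, card=150
  {B}: scan cost=250, card=250
  {A}: scan cost=100, card=100
  {D}: scan cost=80, card=80
  {BC}: card=1500; try (B,nl_idx)→2850, (C,hash)→2900, (B,merge)→3750, (C,merge)→3850, (B,hash)→4300, (B,nl)→37650 …(+1); best=2850 via (B,nl_idx)
  {AB}: card=5000; try (A,hash)→1900, (B,merge)→3150, (A,merge)→3300, (B,hash)→4200, (B,nl_idx)→5900, (B,nl)→25100 …(+1); best=1900 via (A,hash)
  {AD}: card=400; try (D,nl_idx)→1200, (D,hash)→1320, (A,merge)→1520, (D,merge)→1540, (A,hash)→1560, (A,nl)→8080 …(+1); best=1200 via (D,nl_idx)
  {ABC}: card=30000; try (A,hash)→5750, (C,hash)→9300, (A,merge)→21650, (C,merge)→73250, (A,nl)→152850, (C,nl)→751900; best=5750 via (A,hash)
  {ABD}: card=20000; try (B,hash)→5600, (B,merge)→7450, (D,hash)→8020, (B,nl_idx)→24400, (D,nl_idx)→56900, (D,merge)→72540 …(+2); best=5600 via (B,hash)
  {ABCD}: card=120000; try (C,hash)→28000, (D,hash)→36870, (C,merge)→326950, (D,nl_idx)→335750, (D,merge)→486390, (D,nl)→2405750 …(+1); best=28000 via (C,hash)

28000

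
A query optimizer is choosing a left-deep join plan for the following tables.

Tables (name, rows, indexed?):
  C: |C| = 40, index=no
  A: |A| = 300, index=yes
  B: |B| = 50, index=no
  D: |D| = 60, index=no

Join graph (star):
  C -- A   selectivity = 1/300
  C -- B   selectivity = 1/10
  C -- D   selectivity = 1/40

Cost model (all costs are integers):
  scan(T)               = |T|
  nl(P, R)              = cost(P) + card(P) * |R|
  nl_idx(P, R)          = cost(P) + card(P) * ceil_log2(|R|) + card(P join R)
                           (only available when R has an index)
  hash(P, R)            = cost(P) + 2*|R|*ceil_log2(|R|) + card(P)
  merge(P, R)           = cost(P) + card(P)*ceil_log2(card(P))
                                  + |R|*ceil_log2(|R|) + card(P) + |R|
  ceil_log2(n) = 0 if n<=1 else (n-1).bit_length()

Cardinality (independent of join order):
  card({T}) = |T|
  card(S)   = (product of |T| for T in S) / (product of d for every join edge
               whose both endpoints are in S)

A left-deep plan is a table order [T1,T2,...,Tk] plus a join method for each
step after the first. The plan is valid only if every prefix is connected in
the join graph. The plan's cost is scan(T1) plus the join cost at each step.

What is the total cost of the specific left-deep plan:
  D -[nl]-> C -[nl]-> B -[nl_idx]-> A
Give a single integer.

8460

step 1: scan D: cost=60, card=60
step 2: join C via nl
    card(P join C) = 60*40/(40) = 60
    cost = 60 + 60*40 = 2460
step 3: join B via nl
    card(P join B) = 60*50/(10) = 300
    cost = 2460 + 60*50 = 5460
step 4: join A via nl_idx
    card(P join A) = 300*300/(300) = 300
    cost = 5460 + 300*9 + 300 = 8460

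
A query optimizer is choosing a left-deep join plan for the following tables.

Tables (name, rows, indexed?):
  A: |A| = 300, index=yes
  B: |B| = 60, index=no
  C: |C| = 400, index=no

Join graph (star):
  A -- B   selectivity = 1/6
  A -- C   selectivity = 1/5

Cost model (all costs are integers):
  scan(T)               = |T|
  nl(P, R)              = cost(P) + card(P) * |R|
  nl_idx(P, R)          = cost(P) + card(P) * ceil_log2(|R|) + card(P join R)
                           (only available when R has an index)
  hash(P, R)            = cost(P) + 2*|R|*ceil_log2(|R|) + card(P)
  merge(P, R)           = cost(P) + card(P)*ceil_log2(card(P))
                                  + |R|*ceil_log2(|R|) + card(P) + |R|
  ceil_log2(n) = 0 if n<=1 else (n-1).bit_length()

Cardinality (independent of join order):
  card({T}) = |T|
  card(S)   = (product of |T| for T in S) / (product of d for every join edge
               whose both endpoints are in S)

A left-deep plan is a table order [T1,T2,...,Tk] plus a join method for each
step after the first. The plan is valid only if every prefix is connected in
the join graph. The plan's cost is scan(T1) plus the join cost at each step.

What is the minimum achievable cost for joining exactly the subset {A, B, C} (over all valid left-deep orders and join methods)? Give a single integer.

11520

Selinger DP over subsets of {A,B,C}:
  {A}: scan cost=300, card=300
  {B}: scan cost=60, card=60
  {C}: scan cost=400, card=400
  {AB}: card=3000; try (B,hash)→1320, (A,merge)→3480, (A,nl_idx)→3600, (B,merge)→3720, (A,hash)→5520, (A,nl)→18060 …(+1); best=1320 via (B,hash)
  {AC}: card=24000; try (A,hash)→6200, (C,merge)→7300, (A,merge)→7400, (C,hash)→7800, (A,nl_idx)→28000, (C,nl)→120300 …(+1); best=6200 via (A,hash)
  {ABC}: card=240000; try (C,hash)→11520, (B,hash)→30920, (C,merge)→44320, (B,merge)→390620, (C,nl)→1201320, (B,nl)→1446200; best=11520 via (C,hash)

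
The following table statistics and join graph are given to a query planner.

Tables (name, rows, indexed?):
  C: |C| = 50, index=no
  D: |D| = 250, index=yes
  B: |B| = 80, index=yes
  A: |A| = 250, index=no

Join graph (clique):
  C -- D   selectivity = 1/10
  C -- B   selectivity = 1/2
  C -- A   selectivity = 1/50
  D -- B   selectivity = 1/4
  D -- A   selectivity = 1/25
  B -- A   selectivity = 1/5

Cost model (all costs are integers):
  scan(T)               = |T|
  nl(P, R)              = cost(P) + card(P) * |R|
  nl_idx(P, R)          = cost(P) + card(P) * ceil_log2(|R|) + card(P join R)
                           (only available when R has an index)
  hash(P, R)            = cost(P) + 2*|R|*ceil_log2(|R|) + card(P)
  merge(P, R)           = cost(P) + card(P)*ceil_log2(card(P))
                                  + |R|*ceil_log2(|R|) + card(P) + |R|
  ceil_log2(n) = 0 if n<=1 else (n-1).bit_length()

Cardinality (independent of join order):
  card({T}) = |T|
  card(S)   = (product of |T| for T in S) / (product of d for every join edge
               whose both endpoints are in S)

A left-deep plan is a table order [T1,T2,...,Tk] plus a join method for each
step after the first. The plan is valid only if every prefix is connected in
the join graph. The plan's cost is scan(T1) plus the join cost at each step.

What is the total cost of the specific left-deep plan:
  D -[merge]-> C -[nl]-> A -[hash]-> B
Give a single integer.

step 1: scan D: cost=250, card=250
step 2: join C via merge
    card(P join C) = 250*50/(10) = 1250
    cost = 250 + 250*8 + 50*6 + 250 + 50 = 2850
step 3: join A via nl
    card(P join A) = 1250*250/(50*25) = 250
    cost = 2850 + 1250*250 = 315350
step 4: join B via hash
    card(P join B) = 250*80/(2*4*5) = 500
    cost = 315350 + 2*80*7 + 250 = 316720

316720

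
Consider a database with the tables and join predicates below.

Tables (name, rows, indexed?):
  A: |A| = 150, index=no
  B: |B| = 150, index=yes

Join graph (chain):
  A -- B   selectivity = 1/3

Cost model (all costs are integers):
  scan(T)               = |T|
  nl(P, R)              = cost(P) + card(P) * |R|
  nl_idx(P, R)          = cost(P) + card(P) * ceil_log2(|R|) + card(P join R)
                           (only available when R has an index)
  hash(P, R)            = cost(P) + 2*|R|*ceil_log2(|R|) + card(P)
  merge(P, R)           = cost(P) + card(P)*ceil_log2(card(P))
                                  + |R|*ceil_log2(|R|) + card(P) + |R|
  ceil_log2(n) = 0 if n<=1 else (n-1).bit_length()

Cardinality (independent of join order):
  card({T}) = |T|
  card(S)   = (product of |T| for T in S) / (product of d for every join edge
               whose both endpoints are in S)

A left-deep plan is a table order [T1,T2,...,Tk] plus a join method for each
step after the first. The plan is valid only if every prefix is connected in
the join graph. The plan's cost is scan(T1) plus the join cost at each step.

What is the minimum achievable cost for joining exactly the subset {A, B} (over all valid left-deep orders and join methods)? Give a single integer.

2700

Selinger DP over subsets of {A,B}:
  {A}: scan cost=150, card=150
  {B}: scan cost=150, card=150
  {AB}: card=7500; try (B,hash)→2700, (A,hash)→2700, (B,merge)→2850, (A,merge)→2850, (B,nl_idx)→8850, (B,nl)→22650 …(+1); best=2700 via (B,hash)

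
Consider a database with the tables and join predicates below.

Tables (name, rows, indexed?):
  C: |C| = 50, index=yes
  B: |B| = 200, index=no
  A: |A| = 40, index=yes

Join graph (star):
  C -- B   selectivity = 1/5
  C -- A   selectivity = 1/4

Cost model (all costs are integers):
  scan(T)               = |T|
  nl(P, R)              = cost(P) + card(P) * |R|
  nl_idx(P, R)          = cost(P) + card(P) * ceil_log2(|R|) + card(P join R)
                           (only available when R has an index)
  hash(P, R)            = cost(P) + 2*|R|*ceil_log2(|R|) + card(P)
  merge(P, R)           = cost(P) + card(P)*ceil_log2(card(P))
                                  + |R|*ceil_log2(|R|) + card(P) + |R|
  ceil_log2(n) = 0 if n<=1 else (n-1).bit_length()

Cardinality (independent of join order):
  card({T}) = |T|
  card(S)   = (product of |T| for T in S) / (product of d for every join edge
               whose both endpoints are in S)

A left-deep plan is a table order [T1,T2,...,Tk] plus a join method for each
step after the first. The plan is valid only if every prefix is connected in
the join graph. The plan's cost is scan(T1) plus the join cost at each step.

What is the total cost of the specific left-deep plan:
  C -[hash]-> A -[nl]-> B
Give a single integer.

step 1: scan C: cost=50, card=50
step 2: join A via hash
    card(P join A) = 50*40/(4) = 500
    cost = 50 + 2*40*6 + 50 = 580
step 3: join B via nl
    card(P join B) = 500*200/(5) = 20000
    cost = 580 + 500*200 = 100580

100580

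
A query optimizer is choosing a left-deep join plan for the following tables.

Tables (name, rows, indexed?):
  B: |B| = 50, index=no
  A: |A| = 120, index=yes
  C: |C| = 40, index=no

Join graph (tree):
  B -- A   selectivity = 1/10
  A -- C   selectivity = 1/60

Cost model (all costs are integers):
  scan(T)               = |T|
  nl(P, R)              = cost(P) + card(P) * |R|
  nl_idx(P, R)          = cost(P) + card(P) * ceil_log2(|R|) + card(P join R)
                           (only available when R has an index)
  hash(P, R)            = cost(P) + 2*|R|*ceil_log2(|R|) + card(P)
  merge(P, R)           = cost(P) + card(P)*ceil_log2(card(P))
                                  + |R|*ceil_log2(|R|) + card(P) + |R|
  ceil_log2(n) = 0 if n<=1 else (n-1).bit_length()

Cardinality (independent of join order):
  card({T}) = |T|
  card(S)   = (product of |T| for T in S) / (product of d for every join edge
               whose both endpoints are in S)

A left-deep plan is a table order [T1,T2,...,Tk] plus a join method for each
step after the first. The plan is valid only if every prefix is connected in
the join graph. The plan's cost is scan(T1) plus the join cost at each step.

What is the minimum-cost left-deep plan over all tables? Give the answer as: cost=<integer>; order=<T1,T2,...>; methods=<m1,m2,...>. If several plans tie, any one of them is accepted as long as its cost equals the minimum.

cost=1080; order=C,A,B; methods=nl_idx,hash

Selinger DP (subsets sized 1..n):
  {B}: scan cost=50, card=50
  {A}: scan cost=120, card=120
  {C}: scan cost=40, card=40
  {AB}: card=600; try (B,hash)→840, (A,nl_idx)→1000, (A,merge)→1360, (B,merge)→1430, (A,hash)→1780, (A,nl)→6050 …(+1); best=840 via (B,hash)
  {AC}: card=80; try (A,nl_idx)→400, (C,hash)→720, (A,merge)→1280, (C,merge)→1360, (A,hash)→1760, (A,nl)→4840 …(+1); best=400 via (A,nl_idx)
  {ABC}: card=400; try (B,hash)→1080, (B,merge)→1390, (C,hash)→1920, (B,nl)→4400, (C,merge)→7720, (C,nl)→24840; best=1080 via (B,hash)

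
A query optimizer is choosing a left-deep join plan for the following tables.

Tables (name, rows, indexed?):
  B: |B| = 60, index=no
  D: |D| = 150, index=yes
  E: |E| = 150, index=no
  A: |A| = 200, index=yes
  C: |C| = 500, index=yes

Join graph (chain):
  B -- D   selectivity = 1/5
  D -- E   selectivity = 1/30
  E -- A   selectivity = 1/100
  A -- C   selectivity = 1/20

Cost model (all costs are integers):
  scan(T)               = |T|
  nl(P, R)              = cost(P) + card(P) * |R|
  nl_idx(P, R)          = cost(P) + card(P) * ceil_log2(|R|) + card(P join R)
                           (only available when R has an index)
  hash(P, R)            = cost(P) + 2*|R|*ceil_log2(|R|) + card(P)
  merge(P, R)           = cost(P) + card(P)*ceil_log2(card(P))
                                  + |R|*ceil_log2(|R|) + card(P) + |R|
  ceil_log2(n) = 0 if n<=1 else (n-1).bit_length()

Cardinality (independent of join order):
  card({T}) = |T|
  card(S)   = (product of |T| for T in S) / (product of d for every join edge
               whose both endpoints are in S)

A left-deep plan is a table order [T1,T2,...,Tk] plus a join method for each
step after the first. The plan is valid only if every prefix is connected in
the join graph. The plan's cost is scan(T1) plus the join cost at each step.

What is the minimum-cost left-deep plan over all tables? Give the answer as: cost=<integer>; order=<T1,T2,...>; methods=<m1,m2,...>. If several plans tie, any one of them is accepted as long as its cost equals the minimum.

Selinger DP (subsets sized 1..n):
  {B}: scan cost=60, card=60
  {D}: scan cost=150, card=150
  {E}: scan cost=150, card=150
  {A}: scan cost=200, card=200
  {C}: scan cost=500, card=500
  {BD}: card=1800; try (B,hash)→1020, (D,merge)→1830, (B,merge)→1920, (D,nl_idx)→2340, (D,hash)→2520, (D,nl)→9060 …(+1); best=1020 via (B,hash)
  {DE}: card=750; try (D,nl_idx)→2100, (E,hash)→2700, (D,hash)→2700, (E,merge)→2850, (D,merge)→2850, (E,nl)→22650 …(+1); best=2100 via (D,nl_idx)
  {AE}: card=300; try (A,nl_idx)→1650, (E,hash)→2800, (A,merge)→3300, (E,merge)→3350, (A,hash)→3500, (A,nl)→30150 …(+1); best=1650 via (A,nl_idx)
  {AC}: card=5000; try (A,hash)→4200, (C,merge)→7000, (C,nl_idx)→7000, (A,merge)→7300, (C,hash)→9400, (A,nl_idx)→9500 …(+2); best=4200 via (A,hash)
  {BDE}: card=9000; try (B,hash)→3570, (E,hash)→5220, (B,merge)→10770, (E,merge)→23970, (B,nl)→47100, (E,nl)→271020; best=3570 via (B,hash)
  {ADE}: card=1500; try (D,hash)→4350, (D,nl_idx)→5550, (D,merge)→6000, (A,hash)→6050, (A,nl_idx)→9600, (A,merge)→12150 …(+2); best=4350 via (D,hash)
  {ACE}: card=7500; try (C,merge)→9650, (C,hash)→10950, (E,hash)→11600, (C,nl_idx)→11850, (E,merge)→75550, (C,nl)→151650 …(+1); best=9650 via (C,merge)
  {ABDE}: card=18000; try (B,hash)→6570, (A,hash)→15770, (B,merge)→22770, (A,nl_idx)→93570, (B,nl)→94350, (A,merge)→140370 …(+1); best=6570 via (B,hash)
  {ACDE}: card=37500; try (C,hash)→14850, (D,hash)→19550, (C,merge)→27350, (C,nl_idx)→55350, (D,nl_idx)→107150, (D,merge)→116000 …(+2); best=14850 via (C,hash)
  {ABCDE}: card=450000; try (C,hash)→33570, (B,hash)→53070, (C,merge)→299570, (C,nl_idx)→618570, (B,merge)→652770, (B,nl)→2264850 …(+1); best=33570 via (C,hash)

cost=33570; order=E,A,D,B,C; methods=nl_idx,hash,hash,hash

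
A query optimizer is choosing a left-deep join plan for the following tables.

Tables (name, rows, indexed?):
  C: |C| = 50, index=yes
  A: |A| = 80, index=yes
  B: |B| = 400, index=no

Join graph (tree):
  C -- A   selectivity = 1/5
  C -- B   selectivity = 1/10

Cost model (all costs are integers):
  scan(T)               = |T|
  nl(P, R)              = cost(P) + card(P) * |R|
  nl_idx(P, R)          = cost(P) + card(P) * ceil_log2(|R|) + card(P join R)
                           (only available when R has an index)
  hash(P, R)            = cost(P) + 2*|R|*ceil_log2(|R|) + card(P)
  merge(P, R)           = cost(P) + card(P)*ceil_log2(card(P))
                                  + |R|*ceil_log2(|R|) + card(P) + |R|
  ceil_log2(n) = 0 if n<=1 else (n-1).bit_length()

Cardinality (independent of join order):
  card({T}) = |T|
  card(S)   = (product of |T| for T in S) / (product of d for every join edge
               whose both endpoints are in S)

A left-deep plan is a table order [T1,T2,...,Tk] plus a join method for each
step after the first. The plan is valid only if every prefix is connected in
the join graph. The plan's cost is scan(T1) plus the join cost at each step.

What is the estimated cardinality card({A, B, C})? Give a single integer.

Tables in S: A(80), B(400), C(50)
Edges inside S: C-A(d=5), C-B(d=10)
numerator = 80 * 400 * 50 = 1600000
denominator = 5 * 10 = 50
card(S) = 1600000 / 50 = 32000

32000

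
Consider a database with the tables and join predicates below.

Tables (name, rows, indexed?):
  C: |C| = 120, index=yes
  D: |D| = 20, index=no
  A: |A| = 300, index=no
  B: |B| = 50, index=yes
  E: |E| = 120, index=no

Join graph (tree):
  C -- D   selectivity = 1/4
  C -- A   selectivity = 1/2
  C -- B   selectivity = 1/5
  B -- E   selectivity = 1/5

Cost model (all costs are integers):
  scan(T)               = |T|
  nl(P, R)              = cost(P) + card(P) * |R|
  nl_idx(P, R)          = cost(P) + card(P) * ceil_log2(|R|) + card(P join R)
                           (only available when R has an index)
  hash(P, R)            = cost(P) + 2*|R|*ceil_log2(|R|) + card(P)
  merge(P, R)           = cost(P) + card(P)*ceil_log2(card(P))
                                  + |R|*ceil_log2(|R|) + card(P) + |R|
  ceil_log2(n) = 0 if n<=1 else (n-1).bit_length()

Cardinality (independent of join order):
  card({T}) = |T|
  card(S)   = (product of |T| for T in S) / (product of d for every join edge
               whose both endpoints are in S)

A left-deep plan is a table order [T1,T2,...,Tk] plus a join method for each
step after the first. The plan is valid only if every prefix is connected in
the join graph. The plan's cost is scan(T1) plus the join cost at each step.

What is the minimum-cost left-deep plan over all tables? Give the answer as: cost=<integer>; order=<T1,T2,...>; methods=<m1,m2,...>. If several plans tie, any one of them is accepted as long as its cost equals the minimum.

cost=158720; order=C,D,B,E,A; methods=hash,hash,hash,hash

Selinger DP (subsets sized 1..n):
  {C}: scan cost=120, card=120
  {D}: scan cost=20, card=20
  {A}: scan cost=300, card=300
  {B}: scan cost=50, card=50
  {E}: scan cost=120, card=120
  {CD}: card=600; try (D,hash)→440, (C,nl_idx)→760, (C,merge)→1100, (D,merge)→1200, (C,hash)→1720, (C,nl)→2420 …(+1); best=440 via (D,hash)
  {AC}: card=18000; try (C,hash)→2280, (A,merge)→4080, (C,merge)→4260, (A,hash)→5640, (C,nl_idx)→20400, (A,nl)→36120 …(+1); best=2280 via (C,hash)
  {BC}: card=1200; try (B,hash)→840, (C,merge)→1360, (B,merge)→1430, (C,nl_idx)→1600, (C,hash)→1780, (B,nl_idx)→2040 …(+2); best=840 via (B,hash)
  {BE}: card=1200; try (B,hash)→840, (E,merge)→1360, (B,merge)→1430, (E,hash)→1780, (B,nl_idx)→2040, (E,nl)→6050 …(+1); best=840 via (B,hash)
  {ACD}: card=90000; try (A,hash)→6440, (A,merge)→10040, (D,hash)→20480, (A,nl)→180440, (D,merge)→290400, (D,nl)→362280; best=6440 via (A,hash)
  {BCD}: card=6000; try (B,hash)→1640, (D,hash)→2240, (B,merge)→7390, (B,nl_idx)→10040, (D,merge)→15360, (D,nl)→24840 …(+1); best=1640 via (B,hash)
  {ABC}: card=180000; try (A,hash)→7440, (A,merge)→18240, (B,hash)→20880, (B,nl_idx)→290280, (B,merge)→290630, (A,nl)→360840 …(+1); best=7440 via (A,hash)
  {BCE}: card=28800; try (E,hash)→3720, (C,hash)→3720, (E,merge)→16200, (C,merge)→16200, (C,nl_idx)→38040, (E,nl)→144840 …(+1); best=3720 via (E,hash)
  {ABCD}: card=900000; try (A,hash)→13040, (A,merge)→88640, (B,hash)→97040, (D,hash)→187640, (B,nl_idx)→1446440, (B,merge)→1626790 …(+4); best=13040 via (A,hash)
  {BCDE}: card=144000; try (E,hash)→9320, (D,hash)→32720, (E,merge)→86600, (D,merge)→464640, (D,nl)→579720, (E,nl)→721640; best=9320 via (E,hash)
  {ABCE}: card=4320000; try (A,hash)→37920, (E,hash)→189120, (A,merge)→467520, (E,merge)→3428400, (A,nl)→8643720, (E,nl)→21607440; best=37920 via (A,hash)
  {ABCDE}: card=21600000; try (A,hash)→158720, (E,hash)→914720, (A,merge)→2748320, (D,hash)→4358120, (E,merge)→18914000, (A,nl)→43209320 …(+3); best=158720 via (A,hash)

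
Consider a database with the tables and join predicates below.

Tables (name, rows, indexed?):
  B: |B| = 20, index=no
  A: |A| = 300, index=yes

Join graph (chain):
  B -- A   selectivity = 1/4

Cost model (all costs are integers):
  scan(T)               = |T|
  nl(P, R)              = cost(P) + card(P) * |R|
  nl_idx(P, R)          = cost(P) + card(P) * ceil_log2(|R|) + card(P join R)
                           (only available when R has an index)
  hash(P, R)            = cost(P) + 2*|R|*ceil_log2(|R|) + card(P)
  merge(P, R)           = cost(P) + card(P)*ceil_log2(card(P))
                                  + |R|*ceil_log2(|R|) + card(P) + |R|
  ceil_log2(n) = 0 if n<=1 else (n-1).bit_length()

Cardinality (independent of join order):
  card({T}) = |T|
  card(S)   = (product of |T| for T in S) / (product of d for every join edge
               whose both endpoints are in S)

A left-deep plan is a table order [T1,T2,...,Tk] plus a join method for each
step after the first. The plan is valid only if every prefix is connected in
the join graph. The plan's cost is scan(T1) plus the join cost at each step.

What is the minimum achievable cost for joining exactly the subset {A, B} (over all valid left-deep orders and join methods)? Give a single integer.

Selinger DP over subsets of {A,B}:
  {B}: scan cost=20, card=20
  {A}: scan cost=300, card=300
  {AB}: card=1500; try (B,hash)→800, (A,nl_idx)→1700, (A,merge)→3140, (B,merge)→3420, (A,hash)→5440, (A,nl)→6020 …(+1); best=800 via (B,hash)

800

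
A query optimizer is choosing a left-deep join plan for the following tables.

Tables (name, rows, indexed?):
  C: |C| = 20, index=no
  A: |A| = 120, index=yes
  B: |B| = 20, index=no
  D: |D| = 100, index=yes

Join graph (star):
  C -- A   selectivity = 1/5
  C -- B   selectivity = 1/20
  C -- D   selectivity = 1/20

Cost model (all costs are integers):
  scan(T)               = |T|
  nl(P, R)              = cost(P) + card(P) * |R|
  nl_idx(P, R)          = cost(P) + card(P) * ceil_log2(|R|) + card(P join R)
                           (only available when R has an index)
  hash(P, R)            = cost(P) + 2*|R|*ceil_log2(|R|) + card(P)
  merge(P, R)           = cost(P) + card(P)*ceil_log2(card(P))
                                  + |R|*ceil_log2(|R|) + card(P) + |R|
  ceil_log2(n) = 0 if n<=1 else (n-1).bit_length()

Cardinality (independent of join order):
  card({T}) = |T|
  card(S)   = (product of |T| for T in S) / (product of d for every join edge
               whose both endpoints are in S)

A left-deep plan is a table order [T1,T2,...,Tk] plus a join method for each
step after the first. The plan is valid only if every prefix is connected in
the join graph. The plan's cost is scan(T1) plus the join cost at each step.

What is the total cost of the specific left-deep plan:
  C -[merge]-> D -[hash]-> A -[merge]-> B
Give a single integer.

34040

step 1: scan C: cost=20, card=20
step 2: join D via merge
    card(P join D) = 20*100/(20) = 100
    cost = 20 + 20*5 + 100*7 + 20 + 100 = 940
step 3: join A via hash
    card(P join A) = 100*120/(5) = 2400
    cost = 940 + 2*120*7 + 100 = 2720
step 4: join B via merge
    card(P join B) = 2400*20/(20) = 2400
    cost = 2720 + 2400*12 + 20*5 + 2400 + 20 = 34040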